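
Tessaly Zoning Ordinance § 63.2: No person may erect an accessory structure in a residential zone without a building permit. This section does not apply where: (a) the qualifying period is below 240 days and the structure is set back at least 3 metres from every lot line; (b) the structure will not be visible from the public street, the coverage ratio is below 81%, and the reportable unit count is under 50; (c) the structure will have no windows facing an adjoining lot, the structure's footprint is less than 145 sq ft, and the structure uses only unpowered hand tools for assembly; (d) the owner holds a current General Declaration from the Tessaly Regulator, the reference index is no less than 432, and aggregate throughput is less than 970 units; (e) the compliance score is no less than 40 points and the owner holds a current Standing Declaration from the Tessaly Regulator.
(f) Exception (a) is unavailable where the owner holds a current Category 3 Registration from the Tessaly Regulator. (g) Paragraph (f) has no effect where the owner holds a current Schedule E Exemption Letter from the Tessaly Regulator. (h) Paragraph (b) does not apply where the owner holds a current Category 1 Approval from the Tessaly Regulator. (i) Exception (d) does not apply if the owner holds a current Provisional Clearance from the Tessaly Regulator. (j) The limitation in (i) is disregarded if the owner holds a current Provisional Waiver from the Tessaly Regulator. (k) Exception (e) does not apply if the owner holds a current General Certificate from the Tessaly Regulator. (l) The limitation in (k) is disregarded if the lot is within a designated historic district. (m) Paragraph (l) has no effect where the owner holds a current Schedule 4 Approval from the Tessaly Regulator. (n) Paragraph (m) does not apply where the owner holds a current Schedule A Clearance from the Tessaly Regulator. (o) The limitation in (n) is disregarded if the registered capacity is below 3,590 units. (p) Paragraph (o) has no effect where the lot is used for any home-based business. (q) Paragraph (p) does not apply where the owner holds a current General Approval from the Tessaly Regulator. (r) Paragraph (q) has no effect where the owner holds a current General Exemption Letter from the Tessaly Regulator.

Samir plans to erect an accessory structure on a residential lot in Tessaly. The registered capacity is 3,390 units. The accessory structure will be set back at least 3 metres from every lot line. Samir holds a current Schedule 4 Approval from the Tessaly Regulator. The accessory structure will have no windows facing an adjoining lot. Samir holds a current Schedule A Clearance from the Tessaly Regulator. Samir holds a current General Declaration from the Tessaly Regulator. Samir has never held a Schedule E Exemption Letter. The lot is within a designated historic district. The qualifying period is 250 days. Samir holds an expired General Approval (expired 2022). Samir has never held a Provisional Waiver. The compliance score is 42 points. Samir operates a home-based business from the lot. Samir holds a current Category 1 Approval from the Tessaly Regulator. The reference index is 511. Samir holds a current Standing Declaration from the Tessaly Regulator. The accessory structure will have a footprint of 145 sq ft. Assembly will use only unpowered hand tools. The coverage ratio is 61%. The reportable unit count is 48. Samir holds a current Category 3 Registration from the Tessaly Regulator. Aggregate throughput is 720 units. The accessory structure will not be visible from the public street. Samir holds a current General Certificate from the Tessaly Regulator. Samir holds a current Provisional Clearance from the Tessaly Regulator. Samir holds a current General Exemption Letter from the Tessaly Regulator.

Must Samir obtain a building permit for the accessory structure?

No — exception (e) applies; Samir does not need a building permit.

Exception (a) does not apply: the qualifying period is 250 days, not below 240 days.
Exception (b): the structure will not be visible from the street; the coverage ratio is 61%, below the 81% limit; the reportable unit count is 48, under the 50 limit — every condition holds. Turning to paragraph (h): (h) operates against (b): a current Category 1 Approval is held. So (b) is unavailable.
Exception (c) requires that the structure's footprint is less than 145 sq ft; but the structure's footprint is 145 sq ft, not less than 145 sq ft, so (c) is unavailable.
Exception (d): a current General Declaration is held; the reference index is 511, meeting the 432 threshold; aggregate throughput is 720 units, less than the 970 units limit — every condition holds. However, paragraphs (i)–(j) must be considered: (i) operates against (d): a current Provisional Clearance is held. (j) does not operate here (no current Provisional Waiver is held), so (i) stands. So (d) is unavailable.
Exception (e) is satisfied on its face — the compliance score is 42 points, meeting the 40 points threshold; a current Standing Declaration is held. Applying paragraphs (k)–(r): (k) would limit (e) — a current General Certificate is held — but (l) sets (k) aside: (l) operates — the lot is in a historic district. (m) is triggered (a current Schedule 4 Approval is held), but is set aside by (n): (n) is triggered — a current Schedule A Clearance is held. (o) is engaged (the registered capacity is 3,390 units, below the 3,590 units limit), but is itself disapplied by (p): (p) is engaged — a home-based business operates on the lot. (q), which would lift (p), is not engaged — the General Approval is not current. (e) remains available.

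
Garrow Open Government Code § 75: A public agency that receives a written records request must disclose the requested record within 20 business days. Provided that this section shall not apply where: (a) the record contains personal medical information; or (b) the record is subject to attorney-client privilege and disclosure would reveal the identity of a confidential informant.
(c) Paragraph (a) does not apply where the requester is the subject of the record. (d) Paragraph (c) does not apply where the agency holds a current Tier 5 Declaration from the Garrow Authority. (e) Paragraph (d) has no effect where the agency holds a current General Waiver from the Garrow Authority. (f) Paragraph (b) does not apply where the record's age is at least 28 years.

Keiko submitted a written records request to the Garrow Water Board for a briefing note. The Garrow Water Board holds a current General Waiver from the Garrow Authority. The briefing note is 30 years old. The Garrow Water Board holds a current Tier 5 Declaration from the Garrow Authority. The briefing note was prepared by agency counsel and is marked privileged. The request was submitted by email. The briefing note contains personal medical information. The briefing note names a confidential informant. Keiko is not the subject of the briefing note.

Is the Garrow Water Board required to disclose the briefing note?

No — exception (a) applies; the Garrow Water Board is not required to disclose the briefing note.

All of (a)'s requirements are met (the briefing note contains personal medical information). As to paragraphs (c)–(e): (c) is not triggered — Keiko is not the subject of the briefing note. (a) remains available.
All of (b)'s requirements are met (the briefing note is privileged; the briefing note names a confidential informant). But applying paragraph (f): (f) operates against (b): the record's age is 30 years, meeting the 28 years threshold. (b) is therefore removed.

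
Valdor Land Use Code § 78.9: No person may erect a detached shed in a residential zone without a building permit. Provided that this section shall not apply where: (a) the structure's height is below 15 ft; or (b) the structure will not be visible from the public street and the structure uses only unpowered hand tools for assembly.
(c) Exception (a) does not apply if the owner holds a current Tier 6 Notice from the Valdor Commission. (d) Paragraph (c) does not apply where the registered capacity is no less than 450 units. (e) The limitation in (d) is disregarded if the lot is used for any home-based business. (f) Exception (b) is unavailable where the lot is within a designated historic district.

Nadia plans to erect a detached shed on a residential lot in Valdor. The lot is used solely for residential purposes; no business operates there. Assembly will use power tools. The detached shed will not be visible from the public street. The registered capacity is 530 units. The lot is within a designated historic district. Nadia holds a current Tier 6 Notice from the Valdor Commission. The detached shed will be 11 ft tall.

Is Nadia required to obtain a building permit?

All of (a)'s requirements are met (the structure's height is 11 ft, below the 15 ft limit). Under paragraphs (c)–(e): (c) is engaged (a current Tier 6 Notice is held), but is set aside by (d): (d) is engaged — the registered capacity is 530 units, meeting the 450 units threshold. (e) is not engaged (the lot is solely residential), so (d) stands. So (a) applies.
Exception (b) requires that the structure uses only unpowered hand tools for assembly; but assembly uses power tools, so (b) is unavailable.

No — exception (a) applies; Nadia does not need a building permit.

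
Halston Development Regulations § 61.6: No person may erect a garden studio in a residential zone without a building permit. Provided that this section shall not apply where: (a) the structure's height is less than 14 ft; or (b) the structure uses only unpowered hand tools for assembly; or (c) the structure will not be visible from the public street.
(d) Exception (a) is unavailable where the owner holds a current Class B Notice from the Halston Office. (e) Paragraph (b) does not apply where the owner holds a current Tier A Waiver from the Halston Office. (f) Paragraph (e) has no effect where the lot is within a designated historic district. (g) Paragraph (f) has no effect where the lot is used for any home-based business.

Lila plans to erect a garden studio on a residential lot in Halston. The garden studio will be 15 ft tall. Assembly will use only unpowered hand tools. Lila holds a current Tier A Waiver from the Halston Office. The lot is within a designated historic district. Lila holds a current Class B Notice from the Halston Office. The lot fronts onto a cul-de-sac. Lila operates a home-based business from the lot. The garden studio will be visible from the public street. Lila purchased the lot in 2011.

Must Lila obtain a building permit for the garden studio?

Yes — Lila must obtain a building permit.

Exception (a) fails — the structure's height is 15 ft, not less than 14 ft.
Exception (b)'s conditions are all satisfied: assembly uses only hand tools. Turning to paragraphs (e)–(g): (e) is triggered — a current Tier A Waiver is held. (f) applies (the lot is in a historic district), but is displaced by (g): (g) operates against (f): a home-based business operates on the lot. So (b) is unavailable.
Exception (c) fails — the structure will be visible from the street.
No exception displaces § 61.6.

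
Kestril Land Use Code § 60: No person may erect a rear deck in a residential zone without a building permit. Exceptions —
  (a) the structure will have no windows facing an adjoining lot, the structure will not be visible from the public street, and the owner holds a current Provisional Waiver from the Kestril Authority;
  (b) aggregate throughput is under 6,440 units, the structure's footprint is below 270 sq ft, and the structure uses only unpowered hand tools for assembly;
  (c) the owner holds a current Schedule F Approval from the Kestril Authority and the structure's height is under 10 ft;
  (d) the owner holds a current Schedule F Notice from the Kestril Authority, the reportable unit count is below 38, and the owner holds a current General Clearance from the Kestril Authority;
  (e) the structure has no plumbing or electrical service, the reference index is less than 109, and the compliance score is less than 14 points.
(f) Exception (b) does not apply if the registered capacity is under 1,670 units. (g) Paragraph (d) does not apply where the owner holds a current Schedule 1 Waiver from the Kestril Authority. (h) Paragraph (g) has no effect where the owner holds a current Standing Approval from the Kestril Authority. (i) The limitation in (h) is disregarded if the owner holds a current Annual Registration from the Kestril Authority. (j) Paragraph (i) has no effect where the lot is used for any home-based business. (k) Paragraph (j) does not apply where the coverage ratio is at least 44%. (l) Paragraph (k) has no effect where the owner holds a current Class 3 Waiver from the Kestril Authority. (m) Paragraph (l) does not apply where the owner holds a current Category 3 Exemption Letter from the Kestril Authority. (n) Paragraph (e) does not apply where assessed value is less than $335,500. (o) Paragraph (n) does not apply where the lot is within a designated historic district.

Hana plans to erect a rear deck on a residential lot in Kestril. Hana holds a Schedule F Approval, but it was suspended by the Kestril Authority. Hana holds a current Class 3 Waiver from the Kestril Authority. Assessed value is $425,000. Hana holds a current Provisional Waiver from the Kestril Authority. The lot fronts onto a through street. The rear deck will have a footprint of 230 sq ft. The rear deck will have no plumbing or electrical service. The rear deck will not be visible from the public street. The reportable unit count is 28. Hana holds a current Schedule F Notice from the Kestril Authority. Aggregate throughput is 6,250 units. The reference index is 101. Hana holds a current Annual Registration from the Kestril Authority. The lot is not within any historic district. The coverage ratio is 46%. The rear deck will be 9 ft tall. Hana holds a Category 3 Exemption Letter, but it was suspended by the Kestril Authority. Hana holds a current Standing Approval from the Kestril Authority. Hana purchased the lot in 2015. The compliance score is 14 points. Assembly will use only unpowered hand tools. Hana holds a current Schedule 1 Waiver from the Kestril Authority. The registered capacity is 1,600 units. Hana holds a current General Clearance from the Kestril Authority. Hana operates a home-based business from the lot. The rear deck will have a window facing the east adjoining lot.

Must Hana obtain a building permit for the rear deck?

No — exception (d) applies; Hana does not need a building permit.

Exception (a) fails — a window faces an adjoining lot.
Exception (b): aggregate throughput is 6,250 units, under the 6,440 units limit; the structure's footprint is 230 sq ft, below the 270 sq ft limit; assembly uses only hand tools — every condition holds. However, paragraph (f) must be considered: (f) operates against (b): the registered capacity is 1,600 units, under the 1,670 units limit. Exception (b) does not apply.
Exception (c) does not apply: the Schedule F Approval is not current.
Exception (d): a current Schedule F Notice is held; the reportable unit count is 28, below the 38 limit; a current General Clearance is held — every condition holds. As to paragraphs (g)–(m): (g) would limit (d) — a current Schedule 1 Waiver is held — but (h) sets (g) aside: (h) is engaged — a current Standing Approval is held. (i) would limit (h) — a current Annual Registration is held — but (j) sets (i) aside: (j) operates against (i): a home-based business operates on the lot. (k) is engaged (the coverage ratio is 46%, meeting the 44% threshold), but is overridden by (l): (l) is engaged — a current Class 3 Waiver is held. (m) does not operate here (no current Category 3 Exemption Letter is held), so (l) stands. Exception (d) stands.
Exception (e) does not apply: the compliance score is 14 points, not less than 14 points.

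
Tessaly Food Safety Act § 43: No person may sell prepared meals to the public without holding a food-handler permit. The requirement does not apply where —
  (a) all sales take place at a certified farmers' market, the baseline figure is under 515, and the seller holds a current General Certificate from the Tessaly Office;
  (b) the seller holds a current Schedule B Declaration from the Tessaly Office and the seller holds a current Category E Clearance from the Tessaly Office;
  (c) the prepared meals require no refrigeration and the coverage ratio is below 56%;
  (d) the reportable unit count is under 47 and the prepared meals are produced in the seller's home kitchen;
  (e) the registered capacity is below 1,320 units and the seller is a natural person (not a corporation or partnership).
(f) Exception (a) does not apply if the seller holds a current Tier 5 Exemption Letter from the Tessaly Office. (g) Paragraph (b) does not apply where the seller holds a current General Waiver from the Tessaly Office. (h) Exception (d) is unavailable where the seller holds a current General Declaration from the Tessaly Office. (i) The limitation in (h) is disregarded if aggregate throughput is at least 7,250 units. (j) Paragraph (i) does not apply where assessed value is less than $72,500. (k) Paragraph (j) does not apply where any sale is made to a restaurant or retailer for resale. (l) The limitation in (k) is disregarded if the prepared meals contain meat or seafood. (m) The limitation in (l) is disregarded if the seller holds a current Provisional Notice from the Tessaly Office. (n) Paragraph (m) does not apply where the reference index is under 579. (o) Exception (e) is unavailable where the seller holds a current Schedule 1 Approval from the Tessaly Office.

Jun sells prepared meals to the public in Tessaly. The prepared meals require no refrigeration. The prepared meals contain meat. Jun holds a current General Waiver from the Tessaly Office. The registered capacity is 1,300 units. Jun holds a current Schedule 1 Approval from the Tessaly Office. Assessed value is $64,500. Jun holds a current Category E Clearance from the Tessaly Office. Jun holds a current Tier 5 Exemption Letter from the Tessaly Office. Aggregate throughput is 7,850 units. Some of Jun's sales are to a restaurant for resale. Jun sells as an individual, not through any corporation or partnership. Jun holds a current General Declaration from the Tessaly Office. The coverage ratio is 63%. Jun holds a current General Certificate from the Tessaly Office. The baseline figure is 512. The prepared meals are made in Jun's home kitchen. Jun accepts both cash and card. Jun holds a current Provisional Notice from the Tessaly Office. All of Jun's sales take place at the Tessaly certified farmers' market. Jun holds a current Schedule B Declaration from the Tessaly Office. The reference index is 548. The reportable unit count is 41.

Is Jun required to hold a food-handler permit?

Exception (a): all sales are at a certified farmers' market; the baseline figure is 512, under the 515 limit; a current General Certificate is held — every condition holds. But applying paragraph (f): (f) operates against (a): a current Tier 5 Exemption Letter is held. Exception (a) does not apply.
Exception (b): a current Schedule B Declaration is held; a current Category E Clearance is held — every condition holds. However, paragraph (g) must be considered: (g) operates against (b): a current General Waiver is held. So (b) is unavailable.
Exception (c) requires that the coverage ratio is below 56%; but the coverage ratio is 63%, not below 56%, so (c) is unavailable.
Exception (d): the reportable unit count is 41, under the 47 limit; the prepared meals are home-kitchen produced — every condition holds. However, paragraphs (h)–(n) must be considered: (h) applies — a current General Declaration is held. (i) is triggered (aggregate throughput is 7,850 units, meeting the 7,250 units threshold), but is itself disapplied by (j): (j) applies — assessed value is $64,500, less than the $72,500 limit. (k) operates (some sales are to a restaurant for resale), but is displaced by (l): (l) operates against (k): the prepared meals contain meat. (m) would limit (l) — a current Provisional Notice is held — but (n) sets (m) aside: (n) operates against (m): the reference index is 548, under the 579 limit. (d) is therefore removed.
Exception (e)'s conditions are all satisfied: the registered capacity is 1,300 units, below the 1,320 units limit; the seller is a natural person. However, paragraph (o) must be considered: (o) operates against (e): a current Schedule 1 Approval is held. So (e) is unavailable.
No exception displaces § 43.

Yes — Jun must hold a food-handler permit.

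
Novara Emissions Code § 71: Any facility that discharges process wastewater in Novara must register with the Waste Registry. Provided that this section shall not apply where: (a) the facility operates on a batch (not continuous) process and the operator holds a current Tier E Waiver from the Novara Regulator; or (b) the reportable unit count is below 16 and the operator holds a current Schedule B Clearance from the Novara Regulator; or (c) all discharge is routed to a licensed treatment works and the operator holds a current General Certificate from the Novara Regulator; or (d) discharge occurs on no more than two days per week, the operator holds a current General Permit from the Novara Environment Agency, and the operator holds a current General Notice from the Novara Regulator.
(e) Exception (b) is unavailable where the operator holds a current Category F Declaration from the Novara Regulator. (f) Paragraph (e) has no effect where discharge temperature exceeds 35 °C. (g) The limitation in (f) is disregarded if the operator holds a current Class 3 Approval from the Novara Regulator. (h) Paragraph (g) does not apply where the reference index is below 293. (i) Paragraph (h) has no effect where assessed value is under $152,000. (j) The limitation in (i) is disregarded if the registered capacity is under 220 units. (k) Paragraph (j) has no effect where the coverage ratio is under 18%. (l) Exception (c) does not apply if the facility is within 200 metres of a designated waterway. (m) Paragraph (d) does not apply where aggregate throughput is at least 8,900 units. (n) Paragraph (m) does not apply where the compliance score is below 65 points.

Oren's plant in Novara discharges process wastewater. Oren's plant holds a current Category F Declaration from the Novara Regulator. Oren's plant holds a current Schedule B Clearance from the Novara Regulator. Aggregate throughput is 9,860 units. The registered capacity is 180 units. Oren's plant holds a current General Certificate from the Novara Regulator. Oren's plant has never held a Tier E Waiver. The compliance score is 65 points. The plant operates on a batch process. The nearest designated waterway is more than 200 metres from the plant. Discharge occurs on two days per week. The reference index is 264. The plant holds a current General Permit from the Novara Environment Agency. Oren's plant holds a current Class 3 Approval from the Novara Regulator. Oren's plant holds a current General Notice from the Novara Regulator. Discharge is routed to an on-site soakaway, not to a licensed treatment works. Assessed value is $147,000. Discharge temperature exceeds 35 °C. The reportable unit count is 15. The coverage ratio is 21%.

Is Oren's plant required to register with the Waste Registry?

Exception (a) does not apply: the Tier E Waiver is not current.
Exception (b): the reportable unit count is 15, below the 16 limit; a current Schedule B Clearance is held — every condition holds. Applying paragraphs (e)–(k): (e) would limit (b) — a current Category F Declaration is held — but (f) sets (e) aside: (f) operates against (e): discharge temperature exceeds 35 °C. (g) would limit (f) — a current Class 3 Approval is held — but (h) sets (g) aside: (h) is engaged — the reference index is 264, below the 293 limit. (i) would limit (h) — assessed value is $147,000, under the $152,000 limit — but (j) sets (i) aside: (j) operates — the registered capacity is 180 units, under the 220 units limit. (k) does not operate here (the coverage ratio is 21%, not under 18%), so (j) stands. Exception (b) stands.
Exception (c) fails — discharge is not routed to a licensed treatment works.
Exception (d): discharge occurs on no more than two days per week; a current General Permit is held; a current General Notice is held — every condition holds. But applying paragraphs (m)–(n): (m) operates — aggregate throughput is 9,860 units, meeting the 8,900 units threshold. (n), which would lift (m), is not triggered — the compliance score is 65 points, not below 65 points. Exception (d) does not apply.

No — exception (b) applies; Oren's plant is not required to register with the Waste Registry.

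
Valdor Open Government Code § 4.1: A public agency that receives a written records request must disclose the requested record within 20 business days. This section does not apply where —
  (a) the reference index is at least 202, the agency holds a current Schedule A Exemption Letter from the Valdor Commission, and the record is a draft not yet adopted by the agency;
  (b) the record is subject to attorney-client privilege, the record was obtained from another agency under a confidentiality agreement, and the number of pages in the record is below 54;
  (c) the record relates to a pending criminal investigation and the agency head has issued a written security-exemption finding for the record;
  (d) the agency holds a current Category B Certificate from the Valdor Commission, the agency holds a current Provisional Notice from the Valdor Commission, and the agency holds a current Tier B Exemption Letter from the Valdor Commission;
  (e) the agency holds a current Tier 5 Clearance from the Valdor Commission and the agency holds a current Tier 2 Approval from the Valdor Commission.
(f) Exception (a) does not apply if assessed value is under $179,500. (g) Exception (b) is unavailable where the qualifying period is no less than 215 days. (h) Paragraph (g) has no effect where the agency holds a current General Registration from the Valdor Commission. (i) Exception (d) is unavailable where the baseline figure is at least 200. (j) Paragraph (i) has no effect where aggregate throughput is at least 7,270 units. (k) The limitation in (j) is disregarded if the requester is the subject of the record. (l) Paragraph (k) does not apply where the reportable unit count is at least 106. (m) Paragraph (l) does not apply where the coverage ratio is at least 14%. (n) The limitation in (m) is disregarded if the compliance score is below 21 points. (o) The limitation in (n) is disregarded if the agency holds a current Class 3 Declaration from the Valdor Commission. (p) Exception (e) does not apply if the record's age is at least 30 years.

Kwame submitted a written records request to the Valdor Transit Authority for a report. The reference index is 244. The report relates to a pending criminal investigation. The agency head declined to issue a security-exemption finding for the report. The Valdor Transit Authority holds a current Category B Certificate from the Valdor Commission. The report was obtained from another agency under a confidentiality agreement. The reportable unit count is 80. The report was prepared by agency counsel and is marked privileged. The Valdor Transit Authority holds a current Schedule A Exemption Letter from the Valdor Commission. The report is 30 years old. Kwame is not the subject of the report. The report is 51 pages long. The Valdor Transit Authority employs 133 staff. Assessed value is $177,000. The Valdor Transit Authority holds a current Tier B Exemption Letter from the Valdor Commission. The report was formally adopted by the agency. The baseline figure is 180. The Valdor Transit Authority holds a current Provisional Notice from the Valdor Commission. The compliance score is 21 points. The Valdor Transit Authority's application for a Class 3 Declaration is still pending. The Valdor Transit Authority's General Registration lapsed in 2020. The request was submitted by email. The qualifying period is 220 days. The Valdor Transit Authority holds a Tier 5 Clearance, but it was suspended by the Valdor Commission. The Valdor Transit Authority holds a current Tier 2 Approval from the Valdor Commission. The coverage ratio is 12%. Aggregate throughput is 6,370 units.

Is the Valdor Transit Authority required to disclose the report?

Exception (a) fails — the report has been formally adopted.
Exception (b) is satisfied on its face — the report is privileged; the report was obtained under a confidentiality agreement; the number of pages in the record is 51, below the 54 limit. However, paragraphs (g)–(h) must be considered: (g) operates — the qualifying period is 220 days, meeting the 215 days threshold. (h) does not operate here (the General Registration is not current), so (g) stands. Exception (b) does not apply.
Exception (c) does not apply: the agency head declined to issue a security-exemption finding.
Exception (d): a current Category B Certificate is held; a current Provisional Notice is held; a current Tier B Exemption Letter is held — every condition holds. As to paragraphs (i)–(o): (i) does not operate here — the baseline figure is 180, short of 200. So (d) applies.
Exception (e) fails — the Tier 5 Clearance is not current.

No — exception (d) applies; the Valdor Transit Authority is not required to disclose the report.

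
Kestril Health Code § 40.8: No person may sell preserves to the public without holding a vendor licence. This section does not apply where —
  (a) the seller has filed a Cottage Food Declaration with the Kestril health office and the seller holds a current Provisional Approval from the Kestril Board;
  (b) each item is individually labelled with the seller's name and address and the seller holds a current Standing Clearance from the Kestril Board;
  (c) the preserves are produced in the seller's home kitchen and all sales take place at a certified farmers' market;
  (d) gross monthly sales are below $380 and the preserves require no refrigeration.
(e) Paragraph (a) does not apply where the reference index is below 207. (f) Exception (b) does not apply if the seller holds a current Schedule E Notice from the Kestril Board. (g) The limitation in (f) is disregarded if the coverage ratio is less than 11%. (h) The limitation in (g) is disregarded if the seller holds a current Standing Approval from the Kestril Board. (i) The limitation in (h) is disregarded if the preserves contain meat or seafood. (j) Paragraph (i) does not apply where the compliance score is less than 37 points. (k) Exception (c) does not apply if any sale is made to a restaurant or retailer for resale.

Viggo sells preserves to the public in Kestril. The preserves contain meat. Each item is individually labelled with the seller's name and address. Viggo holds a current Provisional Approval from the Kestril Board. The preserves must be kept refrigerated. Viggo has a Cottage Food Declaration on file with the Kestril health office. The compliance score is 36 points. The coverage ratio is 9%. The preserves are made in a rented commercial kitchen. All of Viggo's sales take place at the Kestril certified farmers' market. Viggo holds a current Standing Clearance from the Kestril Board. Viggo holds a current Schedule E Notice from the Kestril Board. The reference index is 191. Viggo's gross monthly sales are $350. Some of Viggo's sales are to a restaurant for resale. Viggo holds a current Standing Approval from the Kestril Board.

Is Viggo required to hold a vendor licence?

Exception (a) is satisfied on its face — a Cottage Food Declaration is on file; a current Provisional Approval is held. However, paragraph (e) must be considered: (e) operates against (a): the reference index is 191, below the 207 limit. Exception (a) does not apply.
All of (b)'s requirements are met (items are individually labelled; a current Standing Clearance is held). However, paragraphs (f)–(j) must be considered: (f) operates — a current Schedule E Notice is held. (g) would limit (f) — the coverage ratio is 9%, less than the 11% limit — but (h) sets (g) aside: (h) applies — a current Standing Approval is held. (i) would limit (h) — the preserves contain meat — but (j) sets (i) aside: (j) applies — the compliance score is 36 points, less than the 37 points limit. (b) is therefore removed.
Exception (c) fails — the preserves are made in a commercial kitchen, not a home kitchen.
Exception (d) fails — the preserves require refrigeration.
No exception is made out. Viggo falls within the general rule.

Yes — Viggo must hold a vendor licence.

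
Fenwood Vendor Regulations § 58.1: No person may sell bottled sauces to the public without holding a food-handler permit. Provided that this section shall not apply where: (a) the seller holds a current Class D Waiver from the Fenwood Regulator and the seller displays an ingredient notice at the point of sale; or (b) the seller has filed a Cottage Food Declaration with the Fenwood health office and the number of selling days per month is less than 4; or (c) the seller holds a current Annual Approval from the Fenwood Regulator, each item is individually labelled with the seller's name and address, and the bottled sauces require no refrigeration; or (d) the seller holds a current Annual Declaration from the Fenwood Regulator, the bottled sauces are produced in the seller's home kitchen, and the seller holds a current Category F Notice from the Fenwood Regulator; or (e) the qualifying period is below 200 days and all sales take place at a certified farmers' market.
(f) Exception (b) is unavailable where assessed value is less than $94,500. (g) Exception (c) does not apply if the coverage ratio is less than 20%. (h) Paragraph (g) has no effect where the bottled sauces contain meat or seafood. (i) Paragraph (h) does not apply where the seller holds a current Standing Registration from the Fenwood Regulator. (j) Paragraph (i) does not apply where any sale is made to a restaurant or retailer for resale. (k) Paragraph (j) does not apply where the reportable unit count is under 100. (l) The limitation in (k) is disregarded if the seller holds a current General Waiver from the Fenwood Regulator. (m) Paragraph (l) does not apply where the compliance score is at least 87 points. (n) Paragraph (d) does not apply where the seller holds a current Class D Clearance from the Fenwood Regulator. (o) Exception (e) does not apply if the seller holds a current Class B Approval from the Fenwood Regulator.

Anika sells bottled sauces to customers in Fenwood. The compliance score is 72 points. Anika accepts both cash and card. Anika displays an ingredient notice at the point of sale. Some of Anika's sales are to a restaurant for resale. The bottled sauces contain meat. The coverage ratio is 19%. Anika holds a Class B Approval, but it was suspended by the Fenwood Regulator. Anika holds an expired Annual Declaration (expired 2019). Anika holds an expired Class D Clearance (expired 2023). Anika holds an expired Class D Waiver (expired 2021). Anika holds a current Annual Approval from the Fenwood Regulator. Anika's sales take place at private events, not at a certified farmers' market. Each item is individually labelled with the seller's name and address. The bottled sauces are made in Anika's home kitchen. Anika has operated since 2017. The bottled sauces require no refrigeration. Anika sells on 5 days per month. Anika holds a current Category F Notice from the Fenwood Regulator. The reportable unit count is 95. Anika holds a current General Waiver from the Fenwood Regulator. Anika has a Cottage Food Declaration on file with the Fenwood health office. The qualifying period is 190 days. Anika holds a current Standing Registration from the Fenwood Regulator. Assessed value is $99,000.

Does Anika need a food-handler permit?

Exception (a) does not apply: there is no Class D Waiver in force.
Exception (b) requires that the number of selling days per month is less than 4; but the number of selling days per month is 5, not less than 4, so (b) is unavailable.
Exception (c)'s conditions are all satisfied: a current Annual Approval is held; items are individually labelled; the bottled sauces are shelf-stable. As to paragraphs (g)–(m): (g) would limit (c) — the coverage ratio is 19%, less than the 20% limit — but (h) sets (g) aside: (h) operates against (g): the bottled sauces contain meat. (i) is engaged (a current Standing Registration is held), but is overridden by (j): (j) operates against (i): some sales are to a restaurant for resale. (k) would limit (j) — the reportable unit count is 95, under the 100 limit — but (l) sets (k) aside: (l) is triggered — a current General Waiver is held. (m) is not engaged (the compliance score is 72 points, short of 87 points), so (l) stands. So (c) applies.
Exception (d) fails — no current Annual Declaration is held.
Exception (e) does not apply: sales are at private events, not a certified farmers' market.

No — exception (c) applies; Anika is not required to hold a food-handler permit.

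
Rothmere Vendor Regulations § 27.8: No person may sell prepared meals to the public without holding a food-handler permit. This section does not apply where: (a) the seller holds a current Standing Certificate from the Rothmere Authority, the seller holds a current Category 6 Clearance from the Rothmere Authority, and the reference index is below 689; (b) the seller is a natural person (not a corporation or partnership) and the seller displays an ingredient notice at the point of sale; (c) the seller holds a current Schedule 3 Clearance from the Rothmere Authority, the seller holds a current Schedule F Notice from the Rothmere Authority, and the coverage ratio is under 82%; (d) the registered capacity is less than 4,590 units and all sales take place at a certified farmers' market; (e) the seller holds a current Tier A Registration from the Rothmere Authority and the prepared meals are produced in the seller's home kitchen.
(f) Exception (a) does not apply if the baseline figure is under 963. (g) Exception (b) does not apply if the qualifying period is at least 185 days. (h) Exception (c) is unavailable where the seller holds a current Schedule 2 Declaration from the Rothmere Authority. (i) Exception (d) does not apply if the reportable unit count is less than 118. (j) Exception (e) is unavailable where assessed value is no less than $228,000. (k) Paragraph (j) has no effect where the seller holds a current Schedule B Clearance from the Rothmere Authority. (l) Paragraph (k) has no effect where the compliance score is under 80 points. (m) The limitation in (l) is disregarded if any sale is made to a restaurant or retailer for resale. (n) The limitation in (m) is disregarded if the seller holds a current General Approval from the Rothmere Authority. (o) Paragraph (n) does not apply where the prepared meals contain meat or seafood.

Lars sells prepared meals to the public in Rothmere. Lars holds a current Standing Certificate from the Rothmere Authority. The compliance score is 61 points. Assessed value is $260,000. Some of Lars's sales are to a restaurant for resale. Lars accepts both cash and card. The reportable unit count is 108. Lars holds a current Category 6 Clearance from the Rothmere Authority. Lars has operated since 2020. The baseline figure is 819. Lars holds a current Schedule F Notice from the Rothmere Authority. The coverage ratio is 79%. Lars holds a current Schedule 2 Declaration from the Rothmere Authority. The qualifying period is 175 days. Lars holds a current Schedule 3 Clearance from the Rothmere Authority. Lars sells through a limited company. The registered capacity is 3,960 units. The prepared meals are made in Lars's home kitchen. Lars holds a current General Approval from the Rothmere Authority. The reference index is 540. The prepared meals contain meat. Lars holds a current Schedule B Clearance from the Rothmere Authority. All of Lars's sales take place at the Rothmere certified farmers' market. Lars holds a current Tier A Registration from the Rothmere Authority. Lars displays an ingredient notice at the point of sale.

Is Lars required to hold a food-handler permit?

No — exception (e) applies; Lars is not required to hold a food-handler permit.

All of (a)'s requirements are met (a current Standing Certificate is held; a current Category 6 Clearance is held; the reference index is 540, below the 689 limit). However, paragraph (f) must be considered: (f) is triggered — the baseline figure is 819, under the 963 limit. So (a) is unavailable.
Exception (b) requires that the seller is a natural person (not a corporation or partnership); but the seller operates through a limited company, so (b) is unavailable.
Exception (c) is satisfied on its face — a current Schedule 3 Clearance is held; a current Schedule F Notice is held; the coverage ratio is 79%, under the 82% limit. But applying paragraph (h): (h) is engaged — a current Schedule 2 Declaration is held. Exception (c) does not apply.
Exception (d)'s conditions are all satisfied: the registered capacity is 3,960 units, less than the 4,590 units limit; all sales are at a certified farmers' market. However, paragraph (i) must be considered: (i) operates — the reportable unit count is 108, less than the 118 limit. So (d) is unavailable.
All of (e)'s requirements are met (a current Tier A Registration is held; the prepared meals are home-kitchen produced). Considering the limiting provisions: (j) is engaged (assessed value is $260,000, meeting the $228,000 threshold), but is displaced by (k): (k) operates against (j): a current Schedule B Clearance is held. (l) would limit (k) — the compliance score is 61 points, under the 80 points limit — but (m) sets (l) aside: (m) applies — some sales are to a restaurant for resale. (n) is triggered (a current General Approval is held), but is displaced by (o): (o) is engaged — the prepared meals contain meat. (e) remains available.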